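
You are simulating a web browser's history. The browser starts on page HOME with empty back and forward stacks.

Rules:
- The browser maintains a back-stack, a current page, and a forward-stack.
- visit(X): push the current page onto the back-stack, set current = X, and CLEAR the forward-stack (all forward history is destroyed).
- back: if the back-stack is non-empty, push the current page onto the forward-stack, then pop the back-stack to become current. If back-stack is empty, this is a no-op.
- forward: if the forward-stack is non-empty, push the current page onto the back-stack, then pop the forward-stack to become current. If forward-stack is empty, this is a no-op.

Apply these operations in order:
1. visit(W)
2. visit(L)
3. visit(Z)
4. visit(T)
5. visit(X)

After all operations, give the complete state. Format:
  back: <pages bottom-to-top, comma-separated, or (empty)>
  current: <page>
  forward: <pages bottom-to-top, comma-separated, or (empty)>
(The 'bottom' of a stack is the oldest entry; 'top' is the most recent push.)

After 1 (visit(W)): cur=W back=1 fwd=0
After 2 (visit(L)): cur=L back=2 fwd=0
After 3 (visit(Z)): cur=Z back=3 fwd=0
After 4 (visit(T)): cur=T back=4 fwd=0
After 5 (visit(X)): cur=X back=5 fwd=0

Answer: back: HOME,W,L,Z,T
current: X
forward: (empty)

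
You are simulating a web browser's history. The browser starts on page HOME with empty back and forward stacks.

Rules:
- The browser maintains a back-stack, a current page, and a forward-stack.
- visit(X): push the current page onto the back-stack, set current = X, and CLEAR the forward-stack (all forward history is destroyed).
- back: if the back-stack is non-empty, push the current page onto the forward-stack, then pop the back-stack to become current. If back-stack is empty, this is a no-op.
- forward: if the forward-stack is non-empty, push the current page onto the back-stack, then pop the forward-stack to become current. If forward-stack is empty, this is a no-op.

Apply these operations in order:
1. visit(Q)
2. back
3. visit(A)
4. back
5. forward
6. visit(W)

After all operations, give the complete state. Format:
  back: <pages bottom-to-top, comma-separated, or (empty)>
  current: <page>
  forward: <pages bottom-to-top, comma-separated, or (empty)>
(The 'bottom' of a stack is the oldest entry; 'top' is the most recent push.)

After 1 (visit(Q)): cur=Q back=1 fwd=0
After 2 (back): cur=HOME back=0 fwd=1
After 3 (visit(A)): cur=A back=1 fwd=0
After 4 (back): cur=HOME back=0 fwd=1
After 5 (forward): cur=A back=1 fwd=0
After 6 (visit(W)): cur=W back=2 fwd=0

Answer: back: HOME,A
current: W
forward: (empty)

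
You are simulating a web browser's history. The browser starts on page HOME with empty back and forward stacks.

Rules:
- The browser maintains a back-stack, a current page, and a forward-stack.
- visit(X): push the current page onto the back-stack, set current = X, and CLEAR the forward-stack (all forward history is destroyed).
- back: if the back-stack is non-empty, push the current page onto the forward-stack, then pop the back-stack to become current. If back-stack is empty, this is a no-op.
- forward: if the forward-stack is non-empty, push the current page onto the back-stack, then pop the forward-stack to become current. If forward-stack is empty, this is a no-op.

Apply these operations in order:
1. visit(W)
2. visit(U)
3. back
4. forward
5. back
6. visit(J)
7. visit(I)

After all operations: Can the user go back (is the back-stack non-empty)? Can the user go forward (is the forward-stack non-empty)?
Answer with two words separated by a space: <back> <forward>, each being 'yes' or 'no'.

Answer: yes no

Derivation:
After 1 (visit(W)): cur=W back=1 fwd=0
After 2 (visit(U)): cur=U back=2 fwd=0
After 3 (back): cur=W back=1 fwd=1
After 4 (forward): cur=U back=2 fwd=0
After 5 (back): cur=W back=1 fwd=1
After 6 (visit(J)): cur=J back=2 fwd=0
After 7 (visit(I)): cur=I back=3 fwd=0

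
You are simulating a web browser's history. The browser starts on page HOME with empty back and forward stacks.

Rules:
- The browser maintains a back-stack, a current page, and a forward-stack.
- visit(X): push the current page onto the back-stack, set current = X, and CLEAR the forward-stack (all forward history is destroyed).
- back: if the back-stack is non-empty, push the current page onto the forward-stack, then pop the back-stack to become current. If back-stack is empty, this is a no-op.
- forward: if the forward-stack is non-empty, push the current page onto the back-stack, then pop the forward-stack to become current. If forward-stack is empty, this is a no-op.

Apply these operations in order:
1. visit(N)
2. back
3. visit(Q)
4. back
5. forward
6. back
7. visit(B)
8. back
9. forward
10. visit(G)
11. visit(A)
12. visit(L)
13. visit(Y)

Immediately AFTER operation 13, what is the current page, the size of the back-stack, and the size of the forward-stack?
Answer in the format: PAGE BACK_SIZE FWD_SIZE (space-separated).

After 1 (visit(N)): cur=N back=1 fwd=0
After 2 (back): cur=HOME back=0 fwd=1
After 3 (visit(Q)): cur=Q back=1 fwd=0
After 4 (back): cur=HOME back=0 fwd=1
After 5 (forward): cur=Q back=1 fwd=0
After 6 (back): cur=HOME back=0 fwd=1
After 7 (visit(B)): cur=B back=1 fwd=0
After 8 (back): cur=HOME back=0 fwd=1
After 9 (forward): cur=B back=1 fwd=0
After 10 (visit(G)): cur=G back=2 fwd=0
After 11 (visit(A)): cur=A back=3 fwd=0
After 12 (visit(L)): cur=L back=4 fwd=0
After 13 (visit(Y)): cur=Y back=5 fwd=0

Y 5 0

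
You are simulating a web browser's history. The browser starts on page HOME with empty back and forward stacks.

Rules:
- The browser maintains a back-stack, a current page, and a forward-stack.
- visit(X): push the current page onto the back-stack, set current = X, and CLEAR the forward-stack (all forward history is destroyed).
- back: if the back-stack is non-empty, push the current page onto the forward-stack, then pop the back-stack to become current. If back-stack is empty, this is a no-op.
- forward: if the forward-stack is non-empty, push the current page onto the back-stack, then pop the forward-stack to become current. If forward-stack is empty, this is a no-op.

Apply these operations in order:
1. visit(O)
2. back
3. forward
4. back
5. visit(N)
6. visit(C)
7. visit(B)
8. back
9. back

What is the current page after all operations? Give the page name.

Answer: N

Derivation:
After 1 (visit(O)): cur=O back=1 fwd=0
After 2 (back): cur=HOME back=0 fwd=1
After 3 (forward): cur=O back=1 fwd=0
After 4 (back): cur=HOME back=0 fwd=1
After 5 (visit(N)): cur=N back=1 fwd=0
After 6 (visit(C)): cur=C back=2 fwd=0
After 7 (visit(B)): cur=B back=3 fwd=0
After 8 (back): cur=C back=2 fwd=1
After 9 (back): cur=N back=1 fwd=2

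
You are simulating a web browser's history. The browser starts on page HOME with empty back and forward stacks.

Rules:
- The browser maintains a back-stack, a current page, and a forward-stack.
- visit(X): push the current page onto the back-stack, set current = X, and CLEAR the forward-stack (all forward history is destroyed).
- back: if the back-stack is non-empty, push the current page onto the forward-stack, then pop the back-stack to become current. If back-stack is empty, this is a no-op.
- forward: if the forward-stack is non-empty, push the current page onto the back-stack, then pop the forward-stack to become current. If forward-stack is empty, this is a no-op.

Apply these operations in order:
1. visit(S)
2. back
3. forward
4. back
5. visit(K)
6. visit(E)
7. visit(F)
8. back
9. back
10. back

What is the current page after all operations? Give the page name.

After 1 (visit(S)): cur=S back=1 fwd=0
After 2 (back): cur=HOME back=0 fwd=1
After 3 (forward): cur=S back=1 fwd=0
After 4 (back): cur=HOME back=0 fwd=1
After 5 (visit(K)): cur=K back=1 fwd=0
After 6 (visit(E)): cur=E back=2 fwd=0
After 7 (visit(F)): cur=F back=3 fwd=0
After 8 (back): cur=E back=2 fwd=1
After 9 (back): cur=K back=1 fwd=2
After 10 (back): cur=HOME back=0 fwd=3

Answer: HOME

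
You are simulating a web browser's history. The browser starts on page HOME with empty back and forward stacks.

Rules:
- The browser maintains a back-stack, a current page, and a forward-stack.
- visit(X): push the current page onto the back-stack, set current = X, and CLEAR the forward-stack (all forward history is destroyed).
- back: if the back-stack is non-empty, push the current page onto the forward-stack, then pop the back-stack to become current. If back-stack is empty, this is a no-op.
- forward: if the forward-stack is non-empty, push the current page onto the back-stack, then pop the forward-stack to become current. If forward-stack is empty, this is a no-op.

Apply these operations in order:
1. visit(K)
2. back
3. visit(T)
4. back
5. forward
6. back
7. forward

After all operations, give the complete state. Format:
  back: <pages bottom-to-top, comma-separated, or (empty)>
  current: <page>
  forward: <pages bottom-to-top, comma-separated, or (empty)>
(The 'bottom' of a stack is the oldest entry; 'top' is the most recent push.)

After 1 (visit(K)): cur=K back=1 fwd=0
After 2 (back): cur=HOME back=0 fwd=1
After 3 (visit(T)): cur=T back=1 fwd=0
After 4 (back): cur=HOME back=0 fwd=1
After 5 (forward): cur=T back=1 fwd=0
After 6 (back): cur=HOME back=0 fwd=1
After 7 (forward): cur=T back=1 fwd=0

Answer: back: HOME
current: T
forward: (empty)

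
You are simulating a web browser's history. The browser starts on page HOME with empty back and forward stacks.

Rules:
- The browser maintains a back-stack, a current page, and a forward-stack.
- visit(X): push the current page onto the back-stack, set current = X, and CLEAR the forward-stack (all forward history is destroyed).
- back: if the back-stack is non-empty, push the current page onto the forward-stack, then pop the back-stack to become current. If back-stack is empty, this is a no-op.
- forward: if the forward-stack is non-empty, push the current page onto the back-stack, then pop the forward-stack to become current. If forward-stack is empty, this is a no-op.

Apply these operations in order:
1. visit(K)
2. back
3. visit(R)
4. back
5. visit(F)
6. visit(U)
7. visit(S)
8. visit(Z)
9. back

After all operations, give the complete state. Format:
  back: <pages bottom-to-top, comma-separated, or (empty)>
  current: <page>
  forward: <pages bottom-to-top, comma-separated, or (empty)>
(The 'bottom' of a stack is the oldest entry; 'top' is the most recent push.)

Answer: back: HOME,F,U
current: S
forward: Z

Derivation:
After 1 (visit(K)): cur=K back=1 fwd=0
After 2 (back): cur=HOME back=0 fwd=1
After 3 (visit(R)): cur=R back=1 fwd=0
After 4 (back): cur=HOME back=0 fwd=1
After 5 (visit(F)): cur=F back=1 fwd=0
After 6 (visit(U)): cur=U back=2 fwd=0
After 7 (visit(S)): cur=S back=3 fwd=0
After 8 (visit(Z)): cur=Z back=4 fwd=0
After 9 (back): cur=S back=3 fwd=1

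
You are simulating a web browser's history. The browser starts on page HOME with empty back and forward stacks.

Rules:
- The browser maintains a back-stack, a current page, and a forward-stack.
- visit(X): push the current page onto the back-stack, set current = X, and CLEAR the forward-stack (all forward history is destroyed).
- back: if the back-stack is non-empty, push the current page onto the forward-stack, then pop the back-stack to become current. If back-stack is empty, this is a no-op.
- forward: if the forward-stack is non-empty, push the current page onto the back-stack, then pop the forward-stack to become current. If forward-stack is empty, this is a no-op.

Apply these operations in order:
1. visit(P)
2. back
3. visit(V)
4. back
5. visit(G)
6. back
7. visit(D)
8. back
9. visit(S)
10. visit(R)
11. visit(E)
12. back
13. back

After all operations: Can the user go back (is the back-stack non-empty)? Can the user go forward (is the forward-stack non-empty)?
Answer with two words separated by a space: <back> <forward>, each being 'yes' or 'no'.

After 1 (visit(P)): cur=P back=1 fwd=0
After 2 (back): cur=HOME back=0 fwd=1
After 3 (visit(V)): cur=V back=1 fwd=0
After 4 (back): cur=HOME back=0 fwd=1
After 5 (visit(G)): cur=G back=1 fwd=0
After 6 (back): cur=HOME back=0 fwd=1
After 7 (visit(D)): cur=D back=1 fwd=0
After 8 (back): cur=HOME back=0 fwd=1
After 9 (visit(S)): cur=S back=1 fwd=0
After 10 (visit(R)): cur=R back=2 fwd=0
After 11 (visit(E)): cur=E back=3 fwd=0
After 12 (back): cur=R back=2 fwd=1
After 13 (back): cur=S back=1 fwd=2

Answer: yes yes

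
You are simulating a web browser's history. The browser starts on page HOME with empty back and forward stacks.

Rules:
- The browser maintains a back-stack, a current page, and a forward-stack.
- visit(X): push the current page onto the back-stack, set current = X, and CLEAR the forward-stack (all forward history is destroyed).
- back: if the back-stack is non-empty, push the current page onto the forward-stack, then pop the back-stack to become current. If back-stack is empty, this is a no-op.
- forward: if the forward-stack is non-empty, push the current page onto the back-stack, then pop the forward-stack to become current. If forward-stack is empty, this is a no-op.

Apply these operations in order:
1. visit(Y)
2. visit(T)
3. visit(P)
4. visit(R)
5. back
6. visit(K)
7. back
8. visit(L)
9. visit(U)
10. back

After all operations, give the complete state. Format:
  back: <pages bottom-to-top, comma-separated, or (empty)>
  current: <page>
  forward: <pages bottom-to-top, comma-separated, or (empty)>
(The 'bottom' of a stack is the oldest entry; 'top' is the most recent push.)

Answer: back: HOME,Y,T,P
current: L
forward: U

Derivation:
After 1 (visit(Y)): cur=Y back=1 fwd=0
After 2 (visit(T)): cur=T back=2 fwd=0
After 3 (visit(P)): cur=P back=3 fwd=0
After 4 (visit(R)): cur=R back=4 fwd=0
After 5 (back): cur=P back=3 fwd=1
After 6 (visit(K)): cur=K back=4 fwd=0
After 7 (back): cur=P back=3 fwd=1
After 8 (visit(L)): cur=L back=4 fwd=0
After 9 (visit(U)): cur=U back=5 fwd=0
After 10 (back): cur=L back=4 fwd=1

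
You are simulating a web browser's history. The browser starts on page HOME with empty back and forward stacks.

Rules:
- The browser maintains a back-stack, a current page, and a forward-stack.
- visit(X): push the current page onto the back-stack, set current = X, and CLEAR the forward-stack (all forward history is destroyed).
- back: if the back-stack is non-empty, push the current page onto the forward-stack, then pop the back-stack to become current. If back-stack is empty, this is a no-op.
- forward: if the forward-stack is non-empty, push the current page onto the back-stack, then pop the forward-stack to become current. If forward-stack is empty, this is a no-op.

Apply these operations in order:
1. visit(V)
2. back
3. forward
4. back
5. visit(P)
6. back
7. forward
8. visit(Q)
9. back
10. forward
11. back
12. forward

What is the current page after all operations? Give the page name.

After 1 (visit(V)): cur=V back=1 fwd=0
After 2 (back): cur=HOME back=0 fwd=1
After 3 (forward): cur=V back=1 fwd=0
After 4 (back): cur=HOME back=0 fwd=1
After 5 (visit(P)): cur=P back=1 fwd=0
After 6 (back): cur=HOME back=0 fwd=1
After 7 (forward): cur=P back=1 fwd=0
After 8 (visit(Q)): cur=Q back=2 fwd=0
After 9 (back): cur=P back=1 fwd=1
After 10 (forward): cur=Q back=2 fwd=0
After 11 (back): cur=P back=1 fwd=1
After 12 (forward): cur=Q back=2 fwd=0

Answer: Q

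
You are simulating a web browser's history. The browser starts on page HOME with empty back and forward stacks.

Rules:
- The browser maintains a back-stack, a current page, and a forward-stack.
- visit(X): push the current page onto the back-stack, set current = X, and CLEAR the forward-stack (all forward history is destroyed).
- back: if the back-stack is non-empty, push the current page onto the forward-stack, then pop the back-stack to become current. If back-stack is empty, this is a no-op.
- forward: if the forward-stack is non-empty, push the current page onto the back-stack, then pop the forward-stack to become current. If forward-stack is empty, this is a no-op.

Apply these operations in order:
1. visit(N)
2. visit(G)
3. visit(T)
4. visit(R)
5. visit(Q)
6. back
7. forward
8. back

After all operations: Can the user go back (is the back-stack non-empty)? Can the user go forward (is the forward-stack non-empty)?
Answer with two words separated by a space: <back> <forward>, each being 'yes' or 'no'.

After 1 (visit(N)): cur=N back=1 fwd=0
After 2 (visit(G)): cur=G back=2 fwd=0
After 3 (visit(T)): cur=T back=3 fwd=0
After 4 (visit(R)): cur=R back=4 fwd=0
After 5 (visit(Q)): cur=Q back=5 fwd=0
After 6 (back): cur=R back=4 fwd=1
After 7 (forward): cur=Q back=5 fwd=0
After 8 (back): cur=R back=4 fwd=1

Answer: yes yes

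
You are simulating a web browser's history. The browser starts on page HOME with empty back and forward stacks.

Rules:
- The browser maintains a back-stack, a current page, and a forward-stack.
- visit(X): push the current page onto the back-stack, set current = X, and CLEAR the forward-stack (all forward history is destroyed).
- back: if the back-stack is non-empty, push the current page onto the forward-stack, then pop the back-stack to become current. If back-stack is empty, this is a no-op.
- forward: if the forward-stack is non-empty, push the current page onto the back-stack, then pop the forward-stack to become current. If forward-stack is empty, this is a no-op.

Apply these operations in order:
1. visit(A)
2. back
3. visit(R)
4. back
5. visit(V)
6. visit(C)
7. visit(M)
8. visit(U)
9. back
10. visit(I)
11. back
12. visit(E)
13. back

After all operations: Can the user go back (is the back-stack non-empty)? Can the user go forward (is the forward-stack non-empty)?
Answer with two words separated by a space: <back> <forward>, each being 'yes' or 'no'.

Answer: yes yes

Derivation:
After 1 (visit(A)): cur=A back=1 fwd=0
After 2 (back): cur=HOME back=0 fwd=1
After 3 (visit(R)): cur=R back=1 fwd=0
After 4 (back): cur=HOME back=0 fwd=1
After 5 (visit(V)): cur=V back=1 fwd=0
After 6 (visit(C)): cur=C back=2 fwd=0
After 7 (visit(M)): cur=M back=3 fwd=0
After 8 (visit(U)): cur=U back=4 fwd=0
After 9 (back): cur=M back=3 fwd=1
After 10 (visit(I)): cur=I back=4 fwd=0
After 11 (back): cur=M back=3 fwd=1
After 12 (visit(E)): cur=E back=4 fwd=0
After 13 (back): cur=M back=3 fwd=1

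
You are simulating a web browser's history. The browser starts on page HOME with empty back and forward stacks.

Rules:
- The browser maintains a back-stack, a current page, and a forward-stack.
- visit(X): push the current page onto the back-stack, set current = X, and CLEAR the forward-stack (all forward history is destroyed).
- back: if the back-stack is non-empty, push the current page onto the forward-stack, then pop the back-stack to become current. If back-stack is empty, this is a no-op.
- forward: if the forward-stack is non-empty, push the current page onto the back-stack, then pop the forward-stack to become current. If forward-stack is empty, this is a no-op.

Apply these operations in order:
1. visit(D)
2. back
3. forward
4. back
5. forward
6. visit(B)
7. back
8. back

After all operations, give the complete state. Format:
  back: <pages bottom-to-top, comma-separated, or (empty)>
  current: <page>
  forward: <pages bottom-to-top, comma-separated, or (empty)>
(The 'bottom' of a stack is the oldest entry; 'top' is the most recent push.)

After 1 (visit(D)): cur=D back=1 fwd=0
After 2 (back): cur=HOME back=0 fwd=1
After 3 (forward): cur=D back=1 fwd=0
After 4 (back): cur=HOME back=0 fwd=1
After 5 (forward): cur=D back=1 fwd=0
After 6 (visit(B)): cur=B back=2 fwd=0
After 7 (back): cur=D back=1 fwd=1
After 8 (back): cur=HOME back=0 fwd=2

Answer: back: (empty)
current: HOME
forward: B,D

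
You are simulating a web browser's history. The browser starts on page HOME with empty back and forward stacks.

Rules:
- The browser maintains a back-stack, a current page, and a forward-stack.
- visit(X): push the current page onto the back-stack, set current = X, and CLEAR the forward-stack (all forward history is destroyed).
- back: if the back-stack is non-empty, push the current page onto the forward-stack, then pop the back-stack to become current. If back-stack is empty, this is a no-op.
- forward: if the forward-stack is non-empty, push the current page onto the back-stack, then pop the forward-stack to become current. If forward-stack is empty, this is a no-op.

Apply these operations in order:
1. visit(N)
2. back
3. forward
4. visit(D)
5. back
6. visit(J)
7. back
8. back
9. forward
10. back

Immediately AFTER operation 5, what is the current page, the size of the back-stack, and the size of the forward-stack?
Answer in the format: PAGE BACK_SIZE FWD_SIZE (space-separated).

After 1 (visit(N)): cur=N back=1 fwd=0
After 2 (back): cur=HOME back=0 fwd=1
After 3 (forward): cur=N back=1 fwd=0
After 4 (visit(D)): cur=D back=2 fwd=0
After 5 (back): cur=N back=1 fwd=1

N 1 1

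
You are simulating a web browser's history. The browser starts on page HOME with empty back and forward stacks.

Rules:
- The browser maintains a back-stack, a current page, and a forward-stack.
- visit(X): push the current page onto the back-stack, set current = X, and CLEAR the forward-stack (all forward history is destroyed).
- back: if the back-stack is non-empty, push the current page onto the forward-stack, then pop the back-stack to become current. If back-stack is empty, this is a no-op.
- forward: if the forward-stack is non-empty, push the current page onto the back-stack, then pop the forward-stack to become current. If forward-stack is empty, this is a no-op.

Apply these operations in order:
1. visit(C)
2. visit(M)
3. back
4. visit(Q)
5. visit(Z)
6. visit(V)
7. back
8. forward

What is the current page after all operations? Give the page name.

After 1 (visit(C)): cur=C back=1 fwd=0
After 2 (visit(M)): cur=M back=2 fwd=0
After 3 (back): cur=C back=1 fwd=1
After 4 (visit(Q)): cur=Q back=2 fwd=0
After 5 (visit(Z)): cur=Z back=3 fwd=0
After 6 (visit(V)): cur=V back=4 fwd=0
After 7 (back): cur=Z back=3 fwd=1
After 8 (forward): cur=V back=4 fwd=0

Answer: V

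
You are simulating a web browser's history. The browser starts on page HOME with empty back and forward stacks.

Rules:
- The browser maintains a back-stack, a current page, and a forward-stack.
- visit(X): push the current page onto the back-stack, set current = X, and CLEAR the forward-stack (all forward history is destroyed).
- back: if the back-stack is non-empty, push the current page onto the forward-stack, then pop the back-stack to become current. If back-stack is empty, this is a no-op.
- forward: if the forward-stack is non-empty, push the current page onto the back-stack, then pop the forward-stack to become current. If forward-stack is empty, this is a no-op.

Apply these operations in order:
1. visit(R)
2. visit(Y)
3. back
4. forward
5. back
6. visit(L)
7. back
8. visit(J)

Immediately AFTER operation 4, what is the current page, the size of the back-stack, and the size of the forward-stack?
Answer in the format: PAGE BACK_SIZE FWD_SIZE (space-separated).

After 1 (visit(R)): cur=R back=1 fwd=0
After 2 (visit(Y)): cur=Y back=2 fwd=0
After 3 (back): cur=R back=1 fwd=1
After 4 (forward): cur=Y back=2 fwd=0

Y 2 0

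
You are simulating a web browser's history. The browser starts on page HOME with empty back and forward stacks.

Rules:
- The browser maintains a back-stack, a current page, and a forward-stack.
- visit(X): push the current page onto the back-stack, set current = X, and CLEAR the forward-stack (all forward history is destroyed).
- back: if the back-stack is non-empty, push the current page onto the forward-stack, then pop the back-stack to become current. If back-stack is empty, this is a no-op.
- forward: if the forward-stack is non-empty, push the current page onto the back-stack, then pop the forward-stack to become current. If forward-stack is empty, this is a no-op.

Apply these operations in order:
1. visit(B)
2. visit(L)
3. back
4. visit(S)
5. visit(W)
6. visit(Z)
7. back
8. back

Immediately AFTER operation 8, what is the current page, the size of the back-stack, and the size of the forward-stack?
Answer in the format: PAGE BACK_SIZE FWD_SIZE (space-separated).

After 1 (visit(B)): cur=B back=1 fwd=0
After 2 (visit(L)): cur=L back=2 fwd=0
After 3 (back): cur=B back=1 fwd=1
After 4 (visit(S)): cur=S back=2 fwd=0
After 5 (visit(W)): cur=W back=3 fwd=0
After 6 (visit(Z)): cur=Z back=4 fwd=0
After 7 (back): cur=W back=3 fwd=1
After 8 (back): cur=S back=2 fwd=2

S 2 2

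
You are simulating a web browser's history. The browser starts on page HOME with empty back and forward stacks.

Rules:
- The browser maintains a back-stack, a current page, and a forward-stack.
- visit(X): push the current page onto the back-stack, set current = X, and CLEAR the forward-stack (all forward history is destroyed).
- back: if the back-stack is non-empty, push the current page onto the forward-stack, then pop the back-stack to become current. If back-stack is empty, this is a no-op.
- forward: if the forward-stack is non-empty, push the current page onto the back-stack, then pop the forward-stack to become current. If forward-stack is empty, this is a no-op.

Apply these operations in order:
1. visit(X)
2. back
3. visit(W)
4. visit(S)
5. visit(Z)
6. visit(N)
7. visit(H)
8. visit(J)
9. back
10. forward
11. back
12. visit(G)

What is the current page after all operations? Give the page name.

Answer: G

Derivation:
After 1 (visit(X)): cur=X back=1 fwd=0
After 2 (back): cur=HOME back=0 fwd=1
After 3 (visit(W)): cur=W back=1 fwd=0
After 4 (visit(S)): cur=S back=2 fwd=0
After 5 (visit(Z)): cur=Z back=3 fwd=0
After 6 (visit(N)): cur=N back=4 fwd=0
After 7 (visit(H)): cur=H back=5 fwd=0
After 8 (visit(J)): cur=J back=6 fwd=0
After 9 (back): cur=H back=5 fwd=1
After 10 (forward): cur=J back=6 fwd=0
After 11 (back): cur=H back=5 fwd=1
After 12 (visit(G)): cur=G back=6 fwd=0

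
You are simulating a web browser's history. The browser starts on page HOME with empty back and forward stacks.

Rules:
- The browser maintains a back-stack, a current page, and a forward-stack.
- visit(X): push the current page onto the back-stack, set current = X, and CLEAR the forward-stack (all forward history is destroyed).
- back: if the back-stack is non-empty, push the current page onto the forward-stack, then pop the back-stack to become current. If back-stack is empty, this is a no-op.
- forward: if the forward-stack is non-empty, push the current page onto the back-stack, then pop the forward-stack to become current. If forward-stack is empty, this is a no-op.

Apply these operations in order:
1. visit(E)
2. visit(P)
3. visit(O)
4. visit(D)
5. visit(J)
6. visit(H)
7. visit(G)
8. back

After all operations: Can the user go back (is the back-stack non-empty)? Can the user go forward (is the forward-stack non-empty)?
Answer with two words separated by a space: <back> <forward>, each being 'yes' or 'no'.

After 1 (visit(E)): cur=E back=1 fwd=0
After 2 (visit(P)): cur=P back=2 fwd=0
After 3 (visit(O)): cur=O back=3 fwd=0
After 4 (visit(D)): cur=D back=4 fwd=0
After 5 (visit(J)): cur=J back=5 fwd=0
After 6 (visit(H)): cur=H back=6 fwd=0
After 7 (visit(G)): cur=G back=7 fwd=0
After 8 (back): cur=H back=6 fwd=1

Answer: yes yes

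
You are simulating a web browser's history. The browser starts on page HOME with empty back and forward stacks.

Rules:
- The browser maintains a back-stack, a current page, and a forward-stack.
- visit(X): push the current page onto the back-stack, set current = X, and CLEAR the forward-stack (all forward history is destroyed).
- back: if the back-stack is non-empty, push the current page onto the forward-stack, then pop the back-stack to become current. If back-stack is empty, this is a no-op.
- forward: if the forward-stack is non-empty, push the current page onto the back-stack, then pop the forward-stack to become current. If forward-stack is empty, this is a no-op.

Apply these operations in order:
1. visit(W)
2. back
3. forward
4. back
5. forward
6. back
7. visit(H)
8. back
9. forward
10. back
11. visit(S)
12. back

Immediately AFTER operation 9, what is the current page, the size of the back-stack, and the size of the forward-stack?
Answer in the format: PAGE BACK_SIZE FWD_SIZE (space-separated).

After 1 (visit(W)): cur=W back=1 fwd=0
After 2 (back): cur=HOME back=0 fwd=1
After 3 (forward): cur=W back=1 fwd=0
After 4 (back): cur=HOME back=0 fwd=1
After 5 (forward): cur=W back=1 fwd=0
After 6 (back): cur=HOME back=0 fwd=1
After 7 (visit(H)): cur=H back=1 fwd=0
After 8 (back): cur=HOME back=0 fwd=1
After 9 (forward): cur=H back=1 fwd=0

H 1 0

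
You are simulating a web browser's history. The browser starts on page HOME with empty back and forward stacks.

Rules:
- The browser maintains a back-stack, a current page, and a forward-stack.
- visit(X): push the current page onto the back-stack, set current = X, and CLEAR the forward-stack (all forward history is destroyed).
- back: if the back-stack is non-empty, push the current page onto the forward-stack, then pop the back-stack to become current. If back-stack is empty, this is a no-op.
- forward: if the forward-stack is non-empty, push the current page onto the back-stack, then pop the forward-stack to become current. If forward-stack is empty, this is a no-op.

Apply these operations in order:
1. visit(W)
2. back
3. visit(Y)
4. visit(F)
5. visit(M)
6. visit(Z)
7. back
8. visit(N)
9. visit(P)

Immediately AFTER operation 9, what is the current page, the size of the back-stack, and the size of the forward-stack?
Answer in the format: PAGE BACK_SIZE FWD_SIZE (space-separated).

After 1 (visit(W)): cur=W back=1 fwd=0
After 2 (back): cur=HOME back=0 fwd=1
After 3 (visit(Y)): cur=Y back=1 fwd=0
After 4 (visit(F)): cur=F back=2 fwd=0
After 5 (visit(M)): cur=M back=3 fwd=0
After 6 (visit(Z)): cur=Z back=4 fwd=0
After 7 (back): cur=M back=3 fwd=1
After 8 (visit(N)): cur=N back=4 fwd=0
After 9 (visit(P)): cur=P back=5 fwd=0

P 5 0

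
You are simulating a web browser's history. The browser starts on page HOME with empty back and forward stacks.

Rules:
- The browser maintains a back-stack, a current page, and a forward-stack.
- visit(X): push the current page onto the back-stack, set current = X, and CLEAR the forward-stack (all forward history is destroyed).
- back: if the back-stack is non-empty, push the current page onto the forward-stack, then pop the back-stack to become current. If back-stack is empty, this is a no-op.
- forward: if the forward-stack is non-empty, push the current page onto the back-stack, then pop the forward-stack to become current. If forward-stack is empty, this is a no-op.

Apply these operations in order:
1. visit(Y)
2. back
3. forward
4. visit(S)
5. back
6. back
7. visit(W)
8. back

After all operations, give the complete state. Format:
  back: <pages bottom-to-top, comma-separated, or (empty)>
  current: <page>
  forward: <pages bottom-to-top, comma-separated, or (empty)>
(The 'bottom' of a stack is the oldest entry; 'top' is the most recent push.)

After 1 (visit(Y)): cur=Y back=1 fwd=0
After 2 (back): cur=HOME back=0 fwd=1
After 3 (forward): cur=Y back=1 fwd=0
After 4 (visit(S)): cur=S back=2 fwd=0
After 5 (back): cur=Y back=1 fwd=1
After 6 (back): cur=HOME back=0 fwd=2
After 7 (visit(W)): cur=W back=1 fwd=0
After 8 (back): cur=HOME back=0 fwd=1

Answer: back: (empty)
current: HOME
forward: W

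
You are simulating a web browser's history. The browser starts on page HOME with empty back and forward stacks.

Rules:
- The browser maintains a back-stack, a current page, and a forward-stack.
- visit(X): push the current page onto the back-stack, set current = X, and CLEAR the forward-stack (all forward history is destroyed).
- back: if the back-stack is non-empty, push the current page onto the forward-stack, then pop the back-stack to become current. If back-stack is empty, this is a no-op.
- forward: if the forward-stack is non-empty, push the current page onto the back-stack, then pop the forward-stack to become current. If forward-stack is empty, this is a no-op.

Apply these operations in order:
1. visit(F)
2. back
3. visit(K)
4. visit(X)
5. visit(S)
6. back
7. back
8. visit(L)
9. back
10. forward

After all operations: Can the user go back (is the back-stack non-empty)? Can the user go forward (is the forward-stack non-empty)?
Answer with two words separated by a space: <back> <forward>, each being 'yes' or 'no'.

After 1 (visit(F)): cur=F back=1 fwd=0
After 2 (back): cur=HOME back=0 fwd=1
After 3 (visit(K)): cur=K back=1 fwd=0
After 4 (visit(X)): cur=X back=2 fwd=0
After 5 (visit(S)): cur=S back=3 fwd=0
After 6 (back): cur=X back=2 fwd=1
After 7 (back): cur=K back=1 fwd=2
After 8 (visit(L)): cur=L back=2 fwd=0
After 9 (back): cur=K back=1 fwd=1
After 10 (forward): cur=L back=2 fwd=0

Answer: yes no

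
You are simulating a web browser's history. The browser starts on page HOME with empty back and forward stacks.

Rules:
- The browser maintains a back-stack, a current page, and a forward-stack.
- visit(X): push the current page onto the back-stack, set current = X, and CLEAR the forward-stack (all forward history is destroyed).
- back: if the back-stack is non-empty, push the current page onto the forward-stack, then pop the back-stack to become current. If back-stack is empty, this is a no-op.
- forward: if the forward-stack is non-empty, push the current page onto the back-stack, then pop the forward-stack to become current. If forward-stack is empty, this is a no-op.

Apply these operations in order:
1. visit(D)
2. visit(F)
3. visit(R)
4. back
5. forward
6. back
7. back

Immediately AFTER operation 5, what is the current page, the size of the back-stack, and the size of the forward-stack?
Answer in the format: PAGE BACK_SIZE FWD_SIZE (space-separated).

After 1 (visit(D)): cur=D back=1 fwd=0
After 2 (visit(F)): cur=F back=2 fwd=0
After 3 (visit(R)): cur=R back=3 fwd=0
After 4 (back): cur=F back=2 fwd=1
After 5 (forward): cur=R back=3 fwd=0

R 3 0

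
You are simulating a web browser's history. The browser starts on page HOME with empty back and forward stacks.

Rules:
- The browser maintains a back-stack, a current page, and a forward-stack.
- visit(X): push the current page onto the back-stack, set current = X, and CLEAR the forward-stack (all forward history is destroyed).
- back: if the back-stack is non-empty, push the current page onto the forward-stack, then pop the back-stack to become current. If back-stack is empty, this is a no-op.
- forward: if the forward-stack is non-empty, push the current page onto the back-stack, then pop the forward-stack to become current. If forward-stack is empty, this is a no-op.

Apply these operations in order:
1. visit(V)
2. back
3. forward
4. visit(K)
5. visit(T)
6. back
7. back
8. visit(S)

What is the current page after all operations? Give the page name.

After 1 (visit(V)): cur=V back=1 fwd=0
After 2 (back): cur=HOME back=0 fwd=1
After 3 (forward): cur=V back=1 fwd=0
After 4 (visit(K)): cur=K back=2 fwd=0
After 5 (visit(T)): cur=T back=3 fwd=0
After 6 (back): cur=K back=2 fwd=1
After 7 (back): cur=V back=1 fwd=2
After 8 (visit(S)): cur=S back=2 fwd=0

Answer: S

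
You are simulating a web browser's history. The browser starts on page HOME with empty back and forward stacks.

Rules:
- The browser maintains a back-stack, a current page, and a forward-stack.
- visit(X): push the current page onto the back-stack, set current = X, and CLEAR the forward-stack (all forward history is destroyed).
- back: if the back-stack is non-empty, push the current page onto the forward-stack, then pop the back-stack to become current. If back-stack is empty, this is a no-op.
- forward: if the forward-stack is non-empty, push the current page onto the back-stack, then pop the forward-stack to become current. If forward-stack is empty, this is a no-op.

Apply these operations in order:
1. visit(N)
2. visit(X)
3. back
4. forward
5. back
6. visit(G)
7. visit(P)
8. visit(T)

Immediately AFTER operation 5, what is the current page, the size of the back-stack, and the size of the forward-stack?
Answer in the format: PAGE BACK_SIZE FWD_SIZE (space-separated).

After 1 (visit(N)): cur=N back=1 fwd=0
After 2 (visit(X)): cur=X back=2 fwd=0
After 3 (back): cur=N back=1 fwd=1
After 4 (forward): cur=X back=2 fwd=0
After 5 (back): cur=N back=1 fwd=1

N 1 1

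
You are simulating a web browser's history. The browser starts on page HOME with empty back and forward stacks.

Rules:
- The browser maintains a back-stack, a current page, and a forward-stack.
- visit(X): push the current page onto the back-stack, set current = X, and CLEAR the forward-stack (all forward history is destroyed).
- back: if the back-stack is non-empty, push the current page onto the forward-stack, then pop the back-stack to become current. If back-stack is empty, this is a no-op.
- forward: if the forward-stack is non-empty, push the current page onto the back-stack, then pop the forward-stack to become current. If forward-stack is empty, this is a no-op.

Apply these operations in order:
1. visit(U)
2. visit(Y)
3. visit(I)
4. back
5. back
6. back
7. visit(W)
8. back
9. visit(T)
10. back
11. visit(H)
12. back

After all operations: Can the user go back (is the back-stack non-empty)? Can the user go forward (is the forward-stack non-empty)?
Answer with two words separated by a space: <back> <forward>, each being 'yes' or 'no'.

After 1 (visit(U)): cur=U back=1 fwd=0
After 2 (visit(Y)): cur=Y back=2 fwd=0
After 3 (visit(I)): cur=I back=3 fwd=0
After 4 (back): cur=Y back=2 fwd=1
After 5 (back): cur=U back=1 fwd=2
After 6 (back): cur=HOME back=0 fwd=3
After 7 (visit(W)): cur=W back=1 fwd=0
After 8 (back): cur=HOME back=0 fwd=1
After 9 (visit(T)): cur=T back=1 fwd=0
After 10 (back): cur=HOME back=0 fwd=1
After 11 (visit(H)): cur=H back=1 fwd=0
After 12 (back): cur=HOME back=0 fwd=1

Answer: no yes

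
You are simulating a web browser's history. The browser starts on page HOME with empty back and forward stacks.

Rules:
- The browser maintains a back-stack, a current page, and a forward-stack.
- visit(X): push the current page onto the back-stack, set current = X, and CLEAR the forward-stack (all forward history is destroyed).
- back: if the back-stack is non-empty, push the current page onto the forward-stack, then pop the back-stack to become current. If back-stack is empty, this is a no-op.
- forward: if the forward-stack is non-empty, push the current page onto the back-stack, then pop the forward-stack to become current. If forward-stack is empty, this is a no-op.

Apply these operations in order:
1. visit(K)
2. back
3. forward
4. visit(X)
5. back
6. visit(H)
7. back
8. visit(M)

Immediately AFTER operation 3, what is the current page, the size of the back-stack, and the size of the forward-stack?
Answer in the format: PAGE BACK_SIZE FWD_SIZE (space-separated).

After 1 (visit(K)): cur=K back=1 fwd=0
After 2 (back): cur=HOME back=0 fwd=1
After 3 (forward): cur=K back=1 fwd=0

K 1 0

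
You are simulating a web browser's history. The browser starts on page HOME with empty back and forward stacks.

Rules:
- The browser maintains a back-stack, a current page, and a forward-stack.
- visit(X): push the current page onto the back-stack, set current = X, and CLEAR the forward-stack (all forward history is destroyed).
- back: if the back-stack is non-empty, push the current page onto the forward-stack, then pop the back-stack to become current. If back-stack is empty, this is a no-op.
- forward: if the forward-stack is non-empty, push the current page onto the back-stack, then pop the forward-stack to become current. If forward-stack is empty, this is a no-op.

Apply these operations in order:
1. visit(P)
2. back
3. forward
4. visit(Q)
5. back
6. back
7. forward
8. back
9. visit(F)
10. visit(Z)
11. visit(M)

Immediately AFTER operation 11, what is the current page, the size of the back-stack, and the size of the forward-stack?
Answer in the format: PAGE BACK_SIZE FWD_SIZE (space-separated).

After 1 (visit(P)): cur=P back=1 fwd=0
After 2 (back): cur=HOME back=0 fwd=1
After 3 (forward): cur=P back=1 fwd=0
After 4 (visit(Q)): cur=Q back=2 fwd=0
After 5 (back): cur=P back=1 fwd=1
After 6 (back): cur=HOME back=0 fwd=2
After 7 (forward): cur=P back=1 fwd=1
After 8 (back): cur=HOME back=0 fwd=2
After 9 (visit(F)): cur=F back=1 fwd=0
After 10 (visit(Z)): cur=Z back=2 fwd=0
After 11 (visit(M)): cur=M back=3 fwd=0

M 3 0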